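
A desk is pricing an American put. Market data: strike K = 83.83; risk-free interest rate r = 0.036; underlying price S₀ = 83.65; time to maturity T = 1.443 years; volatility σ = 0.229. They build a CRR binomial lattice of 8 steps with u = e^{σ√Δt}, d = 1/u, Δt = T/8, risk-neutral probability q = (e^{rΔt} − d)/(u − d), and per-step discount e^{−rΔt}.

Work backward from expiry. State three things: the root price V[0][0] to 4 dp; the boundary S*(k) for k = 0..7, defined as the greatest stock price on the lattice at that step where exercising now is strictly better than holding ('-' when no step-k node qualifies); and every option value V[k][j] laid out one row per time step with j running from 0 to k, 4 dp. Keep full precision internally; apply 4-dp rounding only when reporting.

params: Δt=0.18038 u=1.10214 d=0.90732 q=0.50914 e^(-rΔt)=0.99353
t_8 payoffs: 45.4099 37.1603 27.1393 14.9665 0.1800 0.0000 0.0000 0.0000 0.0000
t_7: node(7,0) S=42.3445 payoff=41.4855 vs cont=40.9429 → 41.4855 [stop]  node(7,1) S=51.4368 payoff=32.3932 vs cont=31.8506 → 32.3932 [stop]  node(7,2) S=62.4814 payoff=21.3486 vs cont=20.8060 → 21.3486 [stop]  node(7,3) S=75.8975 payoff=7.9325 vs cont=7.3899 → 7.9325 [stop]  node(7,4) S=92.1944 payoff=0.0000 vs cont=0.0878 → 0.0878 [wait]  node(7,5) S=111.9905 payoff=0.0000 vs cont=0.0000 → 0.0000 [wait]  node(7,6) S=136.0374 payoff=0.0000 vs cont=0.0000 → 0.0000 [wait]  node(7,7) S=165.2476 payoff=0.0000 vs cont=0.0000 → 0.0000 [wait]  ⇒ S*(7)=75.8975
t_6: node(6,0) S=46.6697 payoff=37.1603 vs cont=36.6177 → 37.1603 [stop]  node(6,1) S=56.6907 payoff=27.1393 vs cont=26.5967 → 27.1393 [stop]  node(6,2) S=68.8635 payoff=14.9665 vs cont=14.4239 → 14.9665 [stop]  node(6,3) S=83.6500 payoff=0.1800 vs cont=3.9129 → 3.9129 [wait]  node(6,4) S=101.6115 payoff=0.0000 vs cont=0.0428 → 0.0428 [wait]  node(6,5) S=123.4297 payoff=0.0000 vs cont=0.0000 → 0.0000 [wait]  node(6,6) S=149.9328 payoff=0.0000 vs cont=0.0000 → 0.0000 [wait]  ⇒ S*(6)=68.8635
t_5: node(5,0) S=51.4368 payoff=32.3932 vs cont=31.8506 → 32.3932 [stop]  node(5,1) S=62.4814 payoff=21.3486 vs cont=20.8060 → 21.3486 [stop]  node(5,2) S=75.8975 payoff=7.9325 vs cont=9.2782 → 9.2782 [wait]  node(5,3) S=92.1944 payoff=0.0000 vs cont=1.9299 → 1.9299 [wait]  node(5,4) S=111.9905 payoff=0.0000 vs cont=0.0209 → 0.0209 [wait]  node(5,5) S=136.0374 payoff=0.0000 vs cont=0.0000 → 0.0000 [wait]  ⇒ S*(5)=62.4814
t_4: node(4,0) S=56.6907 payoff=27.1393 vs cont=26.5967 → 27.1393 [stop]  node(4,1) S=68.8635 payoff=14.9665 vs cont=15.1046 → 15.1046 [wait]  node(4,2) S=83.6500 payoff=0.1800 vs cont=5.5010 → 5.5010 [wait]  node(4,3) S=101.6115 payoff=0.0000 vs cont=0.9517 → 0.9517 [wait]  node(4,4) S=123.4297 payoff=0.0000 vs cont=0.0102 → 0.0102 [wait]  ⇒ S*(4)=56.6907
t_3: node(3,0) S=62.4814 payoff=21.3486 vs cont=20.8759 → 21.3486 [stop]  node(3,1) S=75.8975 payoff=7.9325 vs cont=10.1489 → 10.1489 [wait]  node(3,2) S=92.1944 payoff=0.0000 vs cont=3.1642 → 3.1642 [wait]  node(3,3) S=111.9905 payoff=0.0000 vs cont=0.4693 → 0.4693 [wait]  ⇒ S*(3)=62.4814
t_2: node(2,0) S=68.8635 payoff=14.9665 vs cont=15.5451 → 15.5451 [wait]  node(2,1) S=83.6500 payoff=0.1800 vs cont=6.5500 → 6.5500 [wait]  node(2,2) S=101.6115 payoff=0.0000 vs cont=1.7805 → 1.7805 [wait]  ⇒ S*(2)=-
t_1: node(1,0) S=75.8975 payoff=7.9325 vs cont=10.8943 → 10.8943 [wait]  node(1,1) S=92.1944 payoff=0.0000 vs cont=4.0950 → 4.0950 [wait]  ⇒ S*(1)=-
t_0: node(0,0) S=83.6500 payoff=0.1800 vs cont=7.3844 → 7.3844 [wait]  ⇒ S*(0)=-

price = 7.3844
boundary = - - - 62.4814 56.6907 62.4814 68.8635 75.8975
tree:
7.3844
10.8943 4.0950
15.5451 6.5500 1.7805
21.3486 10.1489 3.1642 0.4693
27.1393 15.1046 5.5010 0.9517 0.0102
32.3932 21.3486 9.2782 1.9299 0.0209 0.0000
37.1603 27.1393 14.9665 3.9129 0.0428 0.0000 0.0000
41.4855 32.3932 21.3486 7.9325 0.0878 0.0000 0.0000 0.0000
45.4099 37.1603 27.1393 14.9665 0.1800 0.0000 0.0000 0.0000 0.0000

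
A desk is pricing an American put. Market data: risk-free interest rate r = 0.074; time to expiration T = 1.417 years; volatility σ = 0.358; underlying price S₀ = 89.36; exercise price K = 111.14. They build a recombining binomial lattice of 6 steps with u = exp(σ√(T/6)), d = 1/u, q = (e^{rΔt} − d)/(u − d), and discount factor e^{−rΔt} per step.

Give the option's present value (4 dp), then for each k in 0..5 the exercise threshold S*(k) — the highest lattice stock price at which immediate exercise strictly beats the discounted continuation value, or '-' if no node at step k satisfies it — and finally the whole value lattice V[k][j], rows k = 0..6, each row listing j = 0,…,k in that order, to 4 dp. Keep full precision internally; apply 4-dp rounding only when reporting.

params: Δt=0.23617 u=1.19003 d=0.84032 q=0.50703 e^(-rΔt)=0.98268
t_6 payoffs: 79.6771 66.5832 48.0401 21.7800 0.0000 0.0000 0.0000
t_5: node(5,0) S=37.4418 payoff=73.6982 vs cont=71.7728 → 73.6982 [stop]  node(5,1) S=53.0238 payoff=58.1162 vs cont=56.1907 → 58.1162 [stop]  node(5,2) S=75.0906 payoff=36.0494 vs cont=34.1239 → 36.0494 [stop]  node(5,3) S=106.3409 payoff=4.7991 vs cont=10.5509 → 10.5509 [wait]  node(5,4) S=150.5966 payoff=0.0000 vs cont=0.0000 → 0.0000 [wait]  node(5,5) S=213.2700 payoff=0.0000 vs cont=0.0000 → 0.0000 [wait]  ⇒ S*(5)=75.0906
t_4: node(4,0) S=44.5568 payoff=66.5832 vs cont=64.6578 → 66.5832 [stop]  node(4,1) S=63.0999 payoff=48.0401 vs cont=46.1147 → 48.0401 [stop]  node(4,2) S=89.3600 payoff=21.7800 vs cont=22.7204 → 22.7204 [wait]  node(4,3) S=126.5487 payoff=0.0000 vs cont=5.1112 → 5.1112 [wait]  node(4,4) S=179.2142 payoff=0.0000 vs cont=0.0000 → 0.0000 [wait]  ⇒ S*(4)=63.0999
t_3: node(3,0) S=53.0238 payoff=58.1162 vs cont=56.1907 → 58.1162 [stop]  node(3,1) S=75.0906 payoff=36.0494 vs cont=34.5925 → 36.0494 [stop]  node(3,2) S=106.3409 payoff=4.7991 vs cont=13.5531 → 13.5531 [wait]  node(3,3) S=150.5966 payoff=0.0000 vs cont=2.4760 → 2.4760 [wait]  ⇒ S*(3)=75.0906
t_2: node(2,0) S=63.0999 payoff=48.0401 vs cont=46.1147 → 48.0401 [stop]  node(2,1) S=89.3600 payoff=21.7800 vs cont=24.2162 → 24.2162 [wait]  node(2,2) S=126.5487 payoff=0.0000 vs cont=7.7992 → 7.7992 [wait]  ⇒ S*(2)=63.0999
t_1: node(1,0) S=75.0906 payoff=36.0494 vs cont=35.3377 → 36.0494 [stop]  node(1,1) S=106.3409 payoff=4.7991 vs cont=15.6170 → 15.6170 [wait]  ⇒ S*(1)=75.0906
t_0: node(0,0) S=89.3600 payoff=21.7800 vs cont=25.2445 → 25.2445 [wait]  ⇒ S*(0)=-

price = 25.2445
boundary = - 75.0906 63.0999 75.0906 63.0999 75.0906
tree:
25.2445
36.0494 15.6170
48.0401 24.2162 7.7992
58.1162 36.0494 13.5531 2.4760
66.5832 48.0401 22.7204 5.1112 0.0000
73.6982 58.1162 36.0494 10.5509 0.0000 0.0000
79.6771 66.5832 48.0401 21.7800 0.0000 0.0000 0.0000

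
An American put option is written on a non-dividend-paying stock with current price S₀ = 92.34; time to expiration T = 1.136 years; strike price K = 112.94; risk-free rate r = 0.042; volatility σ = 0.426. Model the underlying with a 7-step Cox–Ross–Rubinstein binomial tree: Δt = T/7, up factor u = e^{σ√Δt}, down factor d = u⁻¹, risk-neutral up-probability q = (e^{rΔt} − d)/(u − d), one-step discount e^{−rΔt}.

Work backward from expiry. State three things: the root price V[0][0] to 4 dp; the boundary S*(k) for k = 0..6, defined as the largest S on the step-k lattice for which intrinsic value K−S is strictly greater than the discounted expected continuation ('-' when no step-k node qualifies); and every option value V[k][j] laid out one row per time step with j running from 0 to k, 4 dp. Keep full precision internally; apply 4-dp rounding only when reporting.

Δt=0.16229  u=1.18722  d=0.84231  q=0.47703  discount=0.99321
step 7 (expiry): payoffs max(K−S,0) = 85.1636 73.7895 57.7579 35.1615 3.3123 0.0000 0.0000 0.0000
step 6: (k=6,j=0): S=32.9767, (K−S)⁺=79.9633, hold=79.1961 ⇒ V=79.9633 exercise | (k=6,j=1): S=46.4802, (K−S)⁺=66.4598, hold=65.6926 ⇒ V=66.4598 exercise | (k=6,j=2): S=65.5132, (K−S)⁺=47.4268, hold=46.6596 ⇒ V=47.4268 exercise | (k=6,j=3): S=92.3400, (K−S)⁺=20.6000, hold=19.8328 ⇒ V=20.6000 exercise | (k=6,j=4): S=130.1520, (K−S)⁺=0.0000, hold=1.7205 ⇒ V=1.7205 continue | (k=6,j=5): S=183.4475, (K−S)⁺=0.0000, hold=0.0000 ⇒ V=0.0000 continue | (k=6,j=6): S=258.5669, (K−S)⁺=0.0000, hold=0.0000 ⇒ V=0.0000 continue  boundary S*=92.3400
step 5: (k=5,j=0): S=39.1505, (K−S)⁺=73.7895, hold=73.0223 ⇒ V=73.7895 exercise | (k=5,j=1): S=55.1821, (K−S)⁺=57.7579, hold=56.9907 ⇒ V=57.7579 exercise | (k=5,j=2): S=77.7785, (K−S)⁺=35.1615, hold=34.3944 ⇒ V=35.1615 exercise | (k=5,j=3): S=109.6277, (K−S)⁺=3.3123, hold=11.5151 ⇒ V=11.5151 continue | (k=5,j=4): S=154.5188, (K−S)⁺=0.0000, hold=0.8936 ⇒ V=0.8936 continue | (k=5,j=5): S=217.7922, (K−S)⁺=0.0000, hold=0.0000 ⇒ V=0.0000 continue  boundary S*=77.7785
step 4: (k=4,j=0): S=46.4802, (K−S)⁺=66.4598, hold=65.6926 ⇒ V=66.4598 exercise | (k=4,j=1): S=65.5132, (K−S)⁺=47.4268, hold=46.6596 ⇒ V=47.4268 exercise | (k=4,j=2): S=92.3400, (K−S)⁺=20.6000, hold=23.7192 ⇒ V=23.7192 continue | (k=4,j=3): S=130.1520, (K−S)⁺=0.0000, hold=6.4045 ⇒ V=6.4045 continue | (k=4,j=4): S=183.4475, (K−S)⁺=0.0000, hold=0.4642 ⇒ V=0.4642 continue  boundary S*=65.5132
step 3: (k=3,j=0): S=55.1821, (K−S)⁺=57.7579, hold=56.9907 ⇒ V=57.7579 exercise | (k=3,j=1): S=77.7785, (K−S)⁺=35.1615, hold=35.8722 ⇒ V=35.8722 continue | (k=3,j=2): S=109.6277, (K−S)⁺=3.3123, hold=15.3546 ⇒ V=15.3546 continue | (k=3,j=3): S=154.5188, (K−S)⁺=0.0000, hold=3.5465 ⇒ V=3.5465 continue  boundary S*=55.1821
step 2: (k=2,j=0): S=65.5132, (K−S)⁺=47.4268, hold=46.9963 ⇒ V=47.4268 exercise | (k=2,j=1): S=92.3400, (K−S)⁺=20.6000, hold=25.9075 ⇒ V=25.9075 continue | (k=2,j=2): S=130.1520, (K−S)⁺=0.0000, hold=9.6557 ⇒ V=9.6557 continue  boundary S*=65.5132
step 1: (k=1,j=0): S=77.7785, (K−S)⁺=35.1615, hold=36.9090 ⇒ V=36.9090 continue | (k=1,j=1): S=109.6277, (K−S)⁺=3.3123, hold=18.0316 ⇒ V=18.0316 continue  boundary S*=-
step 0: (k=0,j=0): S=92.3400, (K−S)⁺=20.6000, hold=27.7143 ⇒ V=27.7143 continue  boundary S*=-

price = 27.7143
boundary = - - 65.5132 55.1821 65.5132 77.7785 92.3400
tree:
27.7143
36.9090 18.0316
47.4268 25.9075 9.6557
57.7579 35.8722 15.3546 3.5465
66.4598 47.4268 23.7192 6.4045 0.4642
73.7895 57.7579 35.1615 11.5151 0.8936 0.0000
79.9633 66.4598 47.4268 20.6000 1.7205 0.0000 0.0000
85.1636 73.7895 57.7579 35.1615 3.3123 0.0000 0.0000 0.0000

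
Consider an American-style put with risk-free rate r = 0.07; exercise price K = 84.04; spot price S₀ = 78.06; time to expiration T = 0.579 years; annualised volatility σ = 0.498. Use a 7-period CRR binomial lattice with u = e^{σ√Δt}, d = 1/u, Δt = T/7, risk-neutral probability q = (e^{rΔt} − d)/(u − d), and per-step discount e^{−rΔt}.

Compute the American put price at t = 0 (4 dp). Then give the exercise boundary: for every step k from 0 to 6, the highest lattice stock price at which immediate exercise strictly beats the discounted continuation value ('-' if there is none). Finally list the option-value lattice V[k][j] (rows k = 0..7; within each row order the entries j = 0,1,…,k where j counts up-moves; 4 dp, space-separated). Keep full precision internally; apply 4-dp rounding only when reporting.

Δt=0.08271, u=1.15399, d=0.86656, q=0.48446, disc=e^(-rΔt)=0.99423
k=7 terminal: V=max(K-S,0) → 55.3972 45.8966 33.2448 16.3964 0.0000 0.0000 0.0000 0.0000
k=6: j=0 S=33.0535 intr=50.9865 cont=50.5014 V=50.9865[EX]; j=1 S=44.0170 intr=40.0230 cont=39.5378 V=40.0230[EX]; j=2 S=58.6171 intr=25.4229 cont=24.9377 V=25.4229[EX]; j=3 S=78.0600 intr=5.9800 cont=8.4043 V=8.4043[hold]; j=4 S=103.9519 intr=0.0000 cont=0.0000 V=0.0000[hold]; j=5 S=138.4319 intr=0.0000 cont=0.0000 V=0.0000[hold]; j=6 S=184.3487 intr=0.0000 cont=0.0000 V=0.0000[hold]  S*(6)=58.6171
k=5: j=0 S=38.1434 intr=45.8966 cont=45.4115 V=45.8966[EX]; j=1 S=50.7952 intr=33.2448 cont=32.7596 V=33.2448[EX]; j=2 S=67.6436 intr=16.3964 cont=17.0789 V=17.0789[hold]; j=3 S=90.0804 intr=0.0000 cont=4.3077 V=4.3077[hold]; j=4 S=119.9594 intr=0.0000 cont=0.0000 V=0.0000[hold]; j=5 S=159.7490 intr=0.0000 cont=0.0000 V=0.0000[hold]  S*(5)=50.7952
k=4: j=0 S=44.0170 intr=40.0230 cont=39.5378 V=40.0230[EX]; j=1 S=58.6171 intr=25.4229 cont=25.2664 V=25.4229[EX]; j=2 S=78.0600 intr=5.9800 cont=10.8289 V=10.8289[hold]; j=3 S=103.9519 intr=0.0000 cont=2.2080 V=2.2080[hold]; j=4 S=138.4319 intr=0.0000 cont=0.0000 V=0.0000[hold]  S*(4)=58.6171
k=3: j=0 S=50.7952 intr=33.2448 cont=32.7596 V=33.2448[EX]; j=1 S=67.6436 intr=16.3964 cont=18.2468 V=18.2468[hold]; j=2 S=90.0804 intr=0.0000 cont=6.6141 V=6.6141[hold]; j=3 S=119.9594 intr=0.0000 cont=1.1317 V=1.1317[hold]  S*(3)=50.7952
k=2: j=0 S=58.6171 intr=25.4229 cont=25.8289 V=25.8289[hold]; j=1 S=78.0600 intr=5.9800 cont=12.5384 V=12.5384[hold]; j=2 S=103.9519 intr=0.0000 cont=3.9353 V=3.9353[hold]  S*(2)=-
k=1: j=0 S=67.6436 intr=16.3964 cont=19.2783 V=19.2783[hold]; j=1 S=90.0804 intr=0.0000 cont=8.3222 V=8.3222[hold]  S*(1)=-
k=0: j=0 S=78.0600 intr=5.9800 cont=13.8899 V=13.8899[hold]  S*(0)=-

price = 13.8899
boundary = - - - 50.7952 58.6171 50.7952 58.6171
tree:
13.8899
19.2783 8.3222
25.8289 12.5384 3.9353
33.2448 18.2468 6.6141 1.1317
40.0230 25.4229 10.8289 2.2080 0.0000
45.8966 33.2448 17.0789 4.3077 0.0000 0.0000
50.9865 40.0230 25.4229 8.4043 0.0000 0.0000 0.0000
55.3972 45.8966 33.2448 16.3964 0.0000 0.0000 0.0000 0.0000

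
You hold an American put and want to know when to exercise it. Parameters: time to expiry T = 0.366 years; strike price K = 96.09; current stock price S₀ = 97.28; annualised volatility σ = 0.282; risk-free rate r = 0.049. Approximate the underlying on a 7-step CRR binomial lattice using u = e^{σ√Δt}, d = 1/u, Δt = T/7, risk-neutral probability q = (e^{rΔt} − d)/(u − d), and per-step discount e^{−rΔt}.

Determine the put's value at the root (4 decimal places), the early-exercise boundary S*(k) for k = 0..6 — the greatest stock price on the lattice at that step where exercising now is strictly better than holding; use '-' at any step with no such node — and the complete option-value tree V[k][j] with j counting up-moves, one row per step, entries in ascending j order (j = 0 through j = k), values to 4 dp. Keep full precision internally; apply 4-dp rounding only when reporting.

price = 5.5239
boundary = - - - - 75.1634 80.1698 85.5096
tree:
5.5239
8.1429 2.9722
11.6172 4.7619 1.2243
15.9465 7.4118 2.1759 0.2932
20.9266 11.1219 3.7948 0.5924 0.0000
25.6204 15.9202 6.4519 1.1968 0.0000 0.0000
30.0210 20.9266 10.5804 2.4179 0.0000 0.0000 0.0000
34.1468 25.6204 15.9202 4.8849 0.0000 0.0000 0.0000 0.0000

Δt=0.05229, u=1.06661, d=0.93755, q=0.50376, disc=e^(-rΔt)=0.99744
k=7 terminal: V=max(K-S,0) → 34.1468 25.6204 15.9202 4.8849 0.0000 0.0000 0.0000 0.0000
k=6: j=0 S=66.0690 intr=30.0210 cont=29.7751 V=30.0210[EX]; j=1 S=75.1634 intr=20.9266 cont=20.6808 V=20.9266[EX]; j=2 S=85.5096 intr=10.5804 cont=10.3345 V=10.5804[EX]; j=3 S=97.2800 intr=0.0000 cont=2.4179 V=2.4179[hold]; j=4 S=110.6706 intr=0.0000 cont=0.0000 V=0.0000[hold]; j=5 S=125.9044 intr=0.0000 cont=0.0000 V=0.0000[hold]; j=6 S=143.2351 intr=0.0000 cont=0.0000 V=0.0000[hold]  S*(6)=85.5096
k=5: j=0 S=70.4696 intr=25.6204 cont=25.3745 V=25.6204[EX]; j=1 S=80.1698 intr=15.9202 cont=15.6744 V=15.9202[EX]; j=2 S=91.2051 intr=4.8849 cont=6.4519 V=6.4519[hold]; j=3 S=103.7595 intr=0.0000 cont=1.1968 V=1.1968[hold]; j=4 S=118.0420 intr=0.0000 cont=0.0000 V=0.0000[hold]; j=5 S=134.2905 intr=0.0000 cont=0.0000 V=0.0000[hold]  S*(5)=80.1698
k=4: j=0 S=75.1634 intr=20.9266 cont=20.6808 V=20.9266[EX]; j=1 S=85.5096 intr=10.5804 cont=11.1219 V=11.1219[hold]; j=2 S=97.2800 intr=0.0000 cont=3.7948 V=3.7948[hold]; j=3 S=110.6706 intr=0.0000 cont=0.5924 V=0.5924[hold]; j=4 S=125.9044 intr=0.0000 cont=0.0000 V=0.0000[hold]  S*(4)=75.1634
k=3: j=0 S=80.1698 intr=15.9202 cont=15.9465 V=15.9465[hold]; j=1 S=91.2051 intr=4.8849 cont=7.4118 V=7.4118[hold]; j=2 S=103.7595 intr=0.0000 cont=2.1759 V=2.1759[hold]; j=3 S=118.0420 intr=0.0000 cont=0.2932 V=0.2932[hold]  S*(3)=-
k=2: j=0 S=85.5096 intr=10.5804 cont=11.6172 V=11.6172[hold]; j=1 S=97.2800 intr=0.0000 cont=4.7619 V=4.7619[hold]; j=2 S=110.6706 intr=0.0000 cont=1.2243 V=1.2243[hold]  S*(2)=-
k=1: j=0 S=91.2051 intr=4.8849 cont=8.1429 V=8.1429[hold]; j=1 S=103.7595 intr=0.0000 cont=2.9722 V=2.9722[hold]  S*(1)=-
k=0: j=0 S=97.2800 intr=0.0000 cont=5.5239 V=5.5239[hold]  S*(0)=-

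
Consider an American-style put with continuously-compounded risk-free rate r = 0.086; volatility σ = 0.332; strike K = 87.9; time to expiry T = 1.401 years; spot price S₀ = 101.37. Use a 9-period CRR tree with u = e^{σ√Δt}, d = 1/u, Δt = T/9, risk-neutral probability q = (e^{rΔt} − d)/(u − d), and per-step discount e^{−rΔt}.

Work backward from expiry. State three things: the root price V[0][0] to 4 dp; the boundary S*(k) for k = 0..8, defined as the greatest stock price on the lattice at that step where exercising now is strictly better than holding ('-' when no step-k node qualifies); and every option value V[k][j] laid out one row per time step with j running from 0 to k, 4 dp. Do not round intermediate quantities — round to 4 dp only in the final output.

params: Δt=0.15567 u=1.13996 d=0.87723 q=0.51860 e^(-rΔt)=0.98670
t_9 payoffs: 56.7170 47.3777 35.2413 19.4701 0.0000 0.0000 0.0000 0.0000 0.0000 0.0000
t_8: node(8,0) S=35.5472 payoff=52.3528 vs cont=51.1839 → 52.3528 [stop]  node(8,1) S=46.1936 payoff=41.7064 vs cont=40.5375 → 41.7064 [stop]  node(8,2) S=60.0285 payoff=27.8715 vs cont=26.7026 → 27.8715 [stop]  node(8,3) S=78.0070 payoff=9.8930 vs cont=9.2483 → 9.8930 [stop]  node(8,4) S=101.3700 payoff=0.0000 vs cont=0.0000 → 0.0000 [wait]  node(8,5) S=131.7302 payoff=0.0000 vs cont=0.0000 → 0.0000 [wait]  node(8,6) S=171.1832 payoff=0.0000 vs cont=0.0000 → 0.0000 [wait]  node(8,7) S=222.4524 payoff=0.0000 vs cont=0.0000 → 0.0000 [wait]  node(8,8) S=289.0766 payoff=0.0000 vs cont=0.0000 → 0.0000 [wait]  ⇒ S*(8)=78.0070
t_7: node(7,0) S=40.5223 payoff=47.3777 vs cont=46.2088 → 47.3777 [stop]  node(7,1) S=52.6587 payoff=35.2413 vs cont=34.0724 → 35.2413 [stop]  node(7,2) S=68.4299 payoff=19.4701 vs cont=18.3012 → 19.4701 [stop]  node(7,3) S=88.9245 payoff=0.0000 vs cont=4.6992 → 4.6992 [wait]  node(7,4) S=115.5573 payoff=0.0000 vs cont=0.0000 → 0.0000 [wait]  node(7,5) S=150.1666 payoff=0.0000 vs cont=0.0000 → 0.0000 [wait]  node(7,6) S=195.1413 payoff=0.0000 vs cont=0.0000 → 0.0000 [wait]  node(7,7) S=253.5859 payoff=0.0000 vs cont=0.0000 → 0.0000 [wait]  ⇒ S*(7)=68.4299
t_6: node(6,0) S=46.1936 payoff=41.7064 vs cont=40.5375 → 41.7064 [stop]  node(6,1) S=60.0285 payoff=27.8715 vs cont=26.7026 → 27.8715 [stop]  node(6,2) S=78.0070 payoff=9.8930 vs cont=11.6529 → 11.6529 [wait]  node(6,3) S=101.3700 payoff=0.0000 vs cont=2.2321 → 2.2321 [wait]  node(6,4) S=131.7302 payoff=0.0000 vs cont=0.0000 → 0.0000 [wait]  node(6,5) S=171.1832 payoff=0.0000 vs cont=0.0000 → 0.0000 [wait]  node(6,6) S=222.4524 payoff=0.0000 vs cont=0.0000 → 0.0000 [wait]  ⇒ S*(6)=60.0285
t_5: node(5,0) S=52.6587 payoff=35.2413 vs cont=34.0724 → 35.2413 [stop]  node(5,1) S=68.4299 payoff=19.4701 vs cont=19.2018 → 19.4701 [stop]  node(5,2) S=88.9245 payoff=0.0000 vs cont=6.6773 → 6.6773 [wait]  node(5,3) S=115.5573 payoff=0.0000 vs cont=1.0603 → 1.0603 [wait]  node(5,4) S=150.1666 payoff=0.0000 vs cont=0.0000 → 0.0000 [wait]  node(5,5) S=195.1413 payoff=0.0000 vs cont=0.0000 → 0.0000 [wait]  ⇒ S*(5)=68.4299
t_4: node(4,0) S=60.0285 payoff=27.8715 vs cont=26.7026 → 27.8715 [stop]  node(4,1) S=78.0070 payoff=9.8930 vs cont=12.6651 → 12.6651 [wait]  node(4,2) S=101.3700 payoff=0.0000 vs cont=3.7143 → 3.7143 [wait]  node(4,3) S=131.7302 payoff=0.0000 vs cont=0.5036 → 0.5036 [wait]  node(4,4) S=171.1832 payoff=0.0000 vs cont=0.0000 → 0.0000 [wait]  ⇒ S*(4)=60.0285
t_3: node(3,0) S=68.4299 payoff=19.4701 vs cont=19.7197 → 19.7197 [wait]  node(3,1) S=88.9245 payoff=0.0000 vs cont=7.9166 → 7.9166 [wait]  node(3,2) S=115.5573 payoff=0.0000 vs cont=2.0220 → 2.0220 [wait]  node(3,3) S=150.1666 payoff=0.0000 vs cont=0.2392 → 0.2392 [wait]  ⇒ S*(3)=-
t_2: node(2,0) S=78.0070 payoff=9.8930 vs cont=13.4178 → 13.4178 [wait]  node(2,1) S=101.3700 payoff=0.0000 vs cont=4.7950 → 4.7950 [wait]  node(2,2) S=131.7302 payoff=0.0000 vs cont=1.0829 → 1.0829 [wait]  ⇒ S*(2)=-
t_1: node(1,0) S=88.9245 payoff=0.0000 vs cont=8.8271 → 8.8271 [wait]  node(1,1) S=115.5573 payoff=0.0000 vs cont=2.8317 → 2.8317 [wait]  ⇒ S*(1)=-
t_0: node(0,0) S=101.3700 payoff=0.0000 vs cont=5.6419 → 5.6419 [wait]  ⇒ S*(0)=-

price = 5.6419
boundary = - - - - 60.0285 68.4299 60.0285 68.4299 78.0070
tree:
5.6419
8.8271 2.8317
13.4178 4.7950 1.0829
19.7197 7.9166 2.0220 0.2392
27.8715 12.6651 3.7143 0.5036 0.0000
35.2413 19.4701 6.6773 1.0603 0.0000 0.0000
41.7064 27.8715 11.6529 2.2321 0.0000 0.0000 0.0000
47.3777 35.2413 19.4701 4.6992 0.0000 0.0000 0.0000 0.0000
52.3528 41.7064 27.8715 9.8930 0.0000 0.0000 0.0000 0.0000 0.0000
56.7170 47.3777 35.2413 19.4701 0.0000 0.0000 0.0000 0.0000 0.0000 0.0000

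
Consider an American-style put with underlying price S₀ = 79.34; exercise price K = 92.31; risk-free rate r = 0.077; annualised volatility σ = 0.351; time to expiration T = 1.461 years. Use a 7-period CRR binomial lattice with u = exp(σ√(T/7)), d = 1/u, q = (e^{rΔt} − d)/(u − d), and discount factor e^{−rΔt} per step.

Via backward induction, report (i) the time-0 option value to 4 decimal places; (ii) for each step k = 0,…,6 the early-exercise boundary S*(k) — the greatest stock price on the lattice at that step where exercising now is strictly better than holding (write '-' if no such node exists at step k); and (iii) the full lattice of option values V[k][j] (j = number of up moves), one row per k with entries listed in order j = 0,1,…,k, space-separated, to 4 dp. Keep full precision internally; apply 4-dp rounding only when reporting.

Δt=0.20871, u=1.17393, d=0.85184, q=0.51030, disc=e^(-rΔt)=0.98406
k=7 terminal: V=max(K-S,0) → 66.4873 56.7235 43.2680 24.7249 0.0000 0.0000 0.0000 0.0000
k=6: j=0 S=30.3140 intr=61.9960 cont=60.5243 V=61.9960[EX]; j=1 S=41.7760 intr=50.5340 cont=49.0624 V=50.5340[EX]; j=2 S=57.5717 intr=34.7383 cont=33.2666 V=34.7383[EX]; j=3 S=79.3400 intr=12.9700 cont=11.9149 V=12.9700[EX]; j=4 S=109.3390 intr=0.0000 cont=0.0000 V=0.0000[hold]; j=5 S=150.6808 intr=0.0000 cont=0.0000 V=0.0000[hold]; j=6 S=207.6542 intr=0.0000 cont=0.0000 V=0.0000[hold]  S*(6)=79.3400
k=5: j=0 S=35.5865 intr=56.7235 cont=55.2519 V=56.7235[EX]; j=1 S=49.0420 intr=43.2680 cont=41.7964 V=43.2680[EX]; j=2 S=67.5851 intr=24.7249 cont=23.2533 V=24.7249[EX]; j=3 S=93.1394 intr=0.0000 cont=6.2502 V=6.2502[hold]; j=4 S=128.3561 intr=0.0000 cont=0.0000 V=0.0000[hold]; j=5 S=176.8883 intr=0.0000 cont=0.0000 V=0.0000[hold]  S*(5)=67.5851
k=4: j=0 S=41.7760 intr=50.5340 cont=49.0624 V=50.5340[EX]; j=1 S=57.5717 intr=34.7383 cont=33.2666 V=34.7383[EX]; j=2 S=79.3400 intr=12.9700 cont=15.0535 V=15.0535[hold]; j=3 S=109.3390 intr=0.0000 cont=3.0119 V=3.0119[hold]; j=4 S=150.6808 intr=0.0000 cont=0.0000 V=0.0000[hold]  S*(4)=57.5717
k=3: j=0 S=49.0420 intr=43.2680 cont=41.7964 V=43.2680[EX]; j=1 S=67.5851 intr=24.7249 cont=24.2995 V=24.7249[EX]; j=2 S=93.1394 intr=0.0000 cont=8.7667 V=8.7667[hold]; j=3 S=128.3561 intr=0.0000 cont=1.4514 V=1.4514[hold]  S*(3)=67.5851
k=2: j=0 S=57.5717 intr=34.7383 cont=33.2666 V=34.7383[EX]; j=1 S=79.3400 intr=12.9700 cont=16.3171 V=16.3171[hold]; j=2 S=109.3390 intr=0.0000 cont=4.9535 V=4.9535[hold]  S*(2)=57.5717
k=1: j=0 S=67.5851 intr=24.7249 cont=24.9341 V=24.9341[hold]; j=1 S=93.1394 intr=0.0000 cont=10.3506 V=10.3506[hold]  S*(1)=-
k=0: j=0 S=79.3400 intr=12.9700 cont=17.2133 V=17.2133[hold]  S*(0)=-

price = 17.2133
boundary = - - 57.5717 67.5851 57.5717 67.5851 79.3400
tree:
17.2133
24.9341 10.3506
34.7383 16.3171 4.9535
43.2680 24.7249 8.7667 1.4514
50.5340 34.7383 15.0535 3.0119 0.0000
56.7235 43.2680 24.7249 6.2502 0.0000 0.0000
61.9960 50.5340 34.7383 12.9700 0.0000 0.0000 0.0000
66.4873 56.7235 43.2680 24.7249 0.0000 0.0000 0.0000 0.0000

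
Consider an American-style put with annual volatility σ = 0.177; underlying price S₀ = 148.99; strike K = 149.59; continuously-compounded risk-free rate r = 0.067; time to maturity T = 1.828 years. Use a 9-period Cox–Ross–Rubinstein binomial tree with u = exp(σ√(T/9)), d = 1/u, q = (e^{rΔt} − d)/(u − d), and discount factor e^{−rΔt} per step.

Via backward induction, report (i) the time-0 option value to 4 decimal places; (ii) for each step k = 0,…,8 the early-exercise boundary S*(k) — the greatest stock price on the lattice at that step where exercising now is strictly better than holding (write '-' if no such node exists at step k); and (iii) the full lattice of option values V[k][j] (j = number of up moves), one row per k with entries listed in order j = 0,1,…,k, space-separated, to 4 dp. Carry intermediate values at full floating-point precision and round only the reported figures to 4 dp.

price = 8.8007
boundary = - - 127.0193 117.2805 127.0193 117.2805 127.0193 117.2805 127.0193
tree:
8.8007
14.2925 4.8003
22.5707 8.2873 2.2412
32.3095 13.9037 4.1790 0.8087
41.3015 22.5707 7.5908 1.6625 0.1732
49.6041 32.3095 13.3517 3.3546 0.4045 0.0000
57.2702 41.3015 22.5707 6.6019 0.9445 0.0000 0.0000
64.3485 49.6041 32.3095 12.5408 2.2053 0.0000 0.0000 0.0000
70.8841 57.2702 41.3015 22.5707 5.1493 0.0000 0.0000 0.0000 0.0000
76.9186 64.3485 49.6041 32.3095 12.0233 0.0000 0.0000 0.0000 0.0000 0.0000

Δt=0.20311, u=1.08304, d=0.92333, q=0.56586, disc=e^(-rΔt)=0.98648
k=9 terminal: V=max(K-S,0) → 76.9186 64.3485 49.6041 32.3095 12.0233 0.0000 0.0000 0.0000 0.0000 0.0000
k=8: j=0 S=78.7059 intr=70.8841 cont=68.8622 V=70.8841[EX]; j=1 S=92.3198 intr=57.2702 cont=55.2483 V=57.2702[EX]; j=2 S=108.2885 intr=41.3015 cont=39.2796 V=41.3015[EX]; j=3 S=127.0193 intr=22.5707 cont=20.5488 V=22.5707[EX]; j=4 S=148.9900 intr=0.6000 cont=5.1493 V=5.1493[hold]; j=5 S=174.7610 intr=0.0000 cont=0.0000 V=0.0000[hold]; j=6 S=204.9897 intr=0.0000 cont=0.0000 V=0.0000[hold]; j=7 S=240.4470 intr=0.0000 cont=0.0000 V=0.0000[hold]; j=8 S=282.0375 intr=0.0000 cont=0.0000 V=0.0000[hold]  S*(8)=127.0193
k=7: j=0 S=85.2415 intr=64.3485 cont=62.3266 V=64.3485[EX]; j=1 S=99.9859 intr=49.6041 cont=47.5822 V=49.6041[EX]; j=2 S=117.2805 intr=32.3095 cont=30.2876 V=32.3095[EX]; j=3 S=137.5667 intr=12.0233 cont=12.5408 V=12.5408[hold]; j=4 S=161.3618 intr=0.0000 cont=2.2053 V=2.2053[hold]; j=5 S=189.2728 intr=0.0000 cont=0.0000 V=0.0000[hold]; j=6 S=222.0116 intr=0.0000 cont=0.0000 V=0.0000[hold]; j=7 S=260.4133 intr=0.0000 cont=0.0000 V=0.0000[hold]  S*(7)=117.2805
k=6: j=0 S=92.3198 intr=57.2702 cont=55.2483 V=57.2702[EX]; j=1 S=108.2885 intr=41.3015 cont=39.2796 V=41.3015[EX]; j=2 S=127.0193 intr=22.5707 cont=20.8377 V=22.5707[EX]; j=3 S=148.9900 intr=0.6000 cont=6.6019 V=6.6019[hold]; j=4 S=174.7610 intr=0.0000 cont=0.9445 V=0.9445[hold]; j=5 S=204.9897 intr=0.0000 cont=0.0000 V=0.0000[hold]; j=6 S=240.4470 intr=0.0000 cont=0.0000 V=0.0000[hold]  S*(6)=127.0193
k=5: j=0 S=99.9859 intr=49.6041 cont=47.5822 V=49.6041[EX]; j=1 S=117.2805 intr=32.3095 cont=30.2876 V=32.3095[EX]; j=2 S=137.5667 intr=12.0233 cont=13.3517 V=13.3517[hold]; j=3 S=161.3618 intr=0.0000 cont=3.3546 V=3.3546[hold]; j=4 S=189.2728 intr=0.0000 cont=0.4045 V=0.4045[hold]; j=5 S=222.0116 intr=0.0000 cont=0.0000 V=0.0000[hold]  S*(5)=117.2805
k=4: j=0 S=108.2885 intr=41.3015 cont=39.2796 V=41.3015[EX]; j=1 S=127.0193 intr=22.5707 cont=21.2904 V=22.5707[EX]; j=2 S=148.9900 intr=0.6000 cont=7.5908 V=7.5908[hold]; j=3 S=174.7610 intr=0.0000 cont=1.6625 V=1.6625[hold]; j=4 S=204.9897 intr=0.0000 cont=0.1732 V=0.1732[hold]  S*(4)=127.0193
k=3: j=0 S=117.2805 intr=32.3095 cont=30.2876 V=32.3095[EX]; j=1 S=137.5667 intr=12.0233 cont=13.9037 V=13.9037[hold]; j=2 S=161.3618 intr=0.0000 cont=4.1790 V=4.1790[hold]; j=3 S=189.2728 intr=0.0000 cont=0.8087 V=0.8087[hold]  S*(3)=117.2805
k=2: j=0 S=127.0193 intr=22.5707 cont=21.5985 V=22.5707[EX]; j=1 S=148.9900 intr=0.6000 cont=8.2873 V=8.2873[hold]; j=2 S=174.7610 intr=0.0000 cont=2.2412 V=2.2412[hold]  S*(2)=127.0193
k=1: j=0 S=137.5667 intr=12.0233 cont=14.2925 V=14.2925[hold]; j=1 S=161.3618 intr=0.0000 cont=4.8003 V=4.8003[hold]  S*(1)=-
k=0: j=0 S=148.9900 intr=0.6000 cont=8.8007 V=8.8007[hold]  S*(0)=-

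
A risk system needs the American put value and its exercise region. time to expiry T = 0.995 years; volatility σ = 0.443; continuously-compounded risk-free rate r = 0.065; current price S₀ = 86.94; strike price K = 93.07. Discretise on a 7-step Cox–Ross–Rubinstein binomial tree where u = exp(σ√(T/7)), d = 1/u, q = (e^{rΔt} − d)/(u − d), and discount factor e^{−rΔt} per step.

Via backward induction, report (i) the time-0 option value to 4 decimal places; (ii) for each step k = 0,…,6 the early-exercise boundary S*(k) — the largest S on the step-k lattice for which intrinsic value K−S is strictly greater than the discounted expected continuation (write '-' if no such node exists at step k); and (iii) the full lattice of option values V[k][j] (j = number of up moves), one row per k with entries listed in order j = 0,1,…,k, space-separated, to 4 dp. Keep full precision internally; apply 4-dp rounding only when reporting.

price = 16.4436
boundary = - - - 52.6760 62.2513 52.6760 62.2513
tree:
16.4436
23.0193 9.8031
31.1121 14.8999 4.5999
40.3940 21.8897 7.7919 1.3119
48.4964 30.8187 12.8644 2.5760 0.0000
55.3526 40.3940 20.4778 5.0582 0.0000 0.0000
61.1541 48.4964 30.8187 9.9322 0.0000 0.0000 0.0000
66.0633 55.3526 40.3940 19.5028 0.0000 0.0000 0.0000 0.0000

Δt=0.14214, u=1.18178, d=0.84618, q=0.48600, disc=e^(-rΔt)=0.99080
k=7 terminal: V=max(K-S,0) → 66.0633 55.3526 40.3940 19.5028 0.0000 0.0000 0.0000 0.0000
k=6: j=0 S=31.9159 intr=61.1541 cont=60.2982 V=61.1541[EX]; j=1 S=44.5736 intr=48.4964 cont=47.6405 V=48.4964[EX]; j=2 S=62.2513 intr=30.8187 cont=29.9627 V=30.8187[EX]; j=3 S=86.9400 intr=6.1300 cont=9.9322 V=9.9322[hold]; j=4 S=121.4201 intr=0.0000 cont=0.0000 V=0.0000[hold]; j=5 S=169.5749 intr=0.0000 cont=0.0000 V=0.0000[hold]; j=6 S=236.8277 intr=0.0000 cont=0.0000 V=0.0000[hold]  S*(6)=62.2513
k=5: j=0 S=37.7174 intr=55.3526 cont=54.4966 V=55.3526[EX]; j=1 S=52.6760 intr=40.3940 cont=39.5380 V=40.3940[EX]; j=2 S=73.5672 intr=19.5028 cont=20.4778 V=20.4778[hold]; j=3 S=102.7437 intr=0.0000 cont=5.0582 V=5.0582[hold]; j=4 S=143.4915 intr=0.0000 cont=0.0000 V=0.0000[hold]; j=5 S=200.3997 intr=0.0000 cont=0.0000 V=0.0000[hold]  S*(5)=52.6760
k=4: j=0 S=44.5736 intr=48.4964 cont=47.6405 V=48.4964[EX]; j=1 S=62.2513 intr=30.8187 cont=30.4322 V=30.8187[EX]; j=2 S=86.9400 intr=6.1300 cont=12.8644 V=12.8644[hold]; j=3 S=121.4201 intr=0.0000 cont=2.5760 V=2.5760[hold]; j=4 S=169.5749 intr=0.0000 cont=0.0000 V=0.0000[hold]  S*(4)=62.2513
k=3: j=0 S=52.6760 intr=40.3940 cont=39.5380 V=40.3940[EX]; j=1 S=73.5672 intr=19.5028 cont=21.8897 V=21.8897[hold]; j=2 S=102.7437 intr=0.0000 cont=7.7919 V=7.7919[hold]; j=3 S=143.4915 intr=0.0000 cont=1.3119 V=1.3119[hold]  S*(3)=52.6760
k=2: j=0 S=62.2513 intr=30.8187 cont=31.1121 V=31.1121[hold]; j=1 S=86.9400 intr=6.1300 cont=14.8999 V=14.8999[hold]; j=2 S=121.4201 intr=0.0000 cont=4.5999 V=4.5999[hold]  S*(2)=-
k=1: j=0 S=73.5672 intr=19.5028 cont=23.0193 V=23.0193[hold]; j=1 S=102.7437 intr=0.0000 cont=9.8031 V=9.8031[hold]  S*(1)=-
k=0: j=0 S=86.9400 intr=6.1300 cont=16.4436 V=16.4436[hold]  S*(0)=-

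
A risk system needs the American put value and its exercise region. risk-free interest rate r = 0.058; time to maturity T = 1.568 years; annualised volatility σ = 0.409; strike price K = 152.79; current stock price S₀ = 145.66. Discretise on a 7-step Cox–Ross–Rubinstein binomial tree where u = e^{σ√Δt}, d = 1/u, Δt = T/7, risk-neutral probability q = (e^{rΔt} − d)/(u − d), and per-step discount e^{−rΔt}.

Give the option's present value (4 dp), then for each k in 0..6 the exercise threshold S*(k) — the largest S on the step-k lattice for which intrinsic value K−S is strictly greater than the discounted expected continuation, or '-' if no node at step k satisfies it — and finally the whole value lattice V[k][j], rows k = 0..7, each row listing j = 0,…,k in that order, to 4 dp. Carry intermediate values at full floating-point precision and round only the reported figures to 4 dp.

price = 28.2856
boundary = - - - 81.4959 98.9017 81.4959 98.9017
tree:
28.2856
39.8979 16.7331
54.3863 25.6082 7.7721
71.2941 37.9214 13.2403 2.1826
85.6367 53.8883 22.0107 4.2962 0.0000
97.4551 71.2941 35.3512 8.4565 0.0000 0.0000
107.1935 85.6367 53.8883 16.6456 0.0000 0.0000 0.0000
115.2181 97.4551 71.2941 32.7649 0.0000 0.0000 0.0000 0.0000

Δt=0.22400  u=1.21358  d=0.82401  q=0.48532  discount=0.98709
step 7 (expiry): payoffs max(K−S,0) = 115.2181 97.4551 71.2941 32.7649 0.0000 0.0000 0.0000 0.0000
step 6: (k=6,j=0): S=45.5965, (K−S)⁺=107.1935, hold=105.2213 ⇒ V=107.1935 exercise | (k=6,j=1): S=67.1533, (K−S)⁺=85.6367, hold=83.6645 ⇒ V=85.6367 exercise | (k=6,j=2): S=98.9017, (K−S)⁺=53.8883, hold=51.9160 ⇒ V=53.8883 exercise | (k=6,j=3): S=145.6600, (K−S)⁺=7.1300, hold=16.6456 ⇒ V=16.6456 continue | (k=6,j=4): S=214.5244, (K−S)⁺=0.0000, hold=0.0000 ⇒ V=0.0000 continue | (k=6,j=5): S=315.9461, (K−S)⁺=0.0000, hold=0.0000 ⇒ V=0.0000 continue | (k=6,j=6): S=465.3175, (K−S)⁺=0.0000, hold=0.0000 ⇒ V=0.0000 continue  boundary S*=98.9017
step 5: (k=5,j=0): S=55.3349, (K−S)⁺=97.4551, hold=95.4829 ⇒ V=97.4551 exercise | (k=5,j=1): S=81.4959, (K−S)⁺=71.2941, hold=69.3219 ⇒ V=71.2941 exercise | (k=5,j=2): S=120.0251, (K−S)⁺=32.7649, hold=35.3512 ⇒ V=35.3512 continue | (k=5,j=3): S=176.7700, (K−S)⁺=0.0000, hold=8.4565 ⇒ V=8.4565 continue | (k=5,j=4): S=260.3424, (K−S)⁺=0.0000, hold=0.0000 ⇒ V=0.0000 continue | (k=5,j=5): S=383.4257, (K−S)⁺=0.0000, hold=0.0000 ⇒ V=0.0000 continue  boundary S*=81.4959
step 4: (k=4,j=0): S=67.1533, (K−S)⁺=85.6367, hold=83.6645 ⇒ V=85.6367 exercise | (k=4,j=1): S=98.9017, (K−S)⁺=53.8883, hold=53.1551 ⇒ V=53.8883 exercise | (k=4,j=2): S=145.6600, (K−S)⁺=7.1300, hold=22.0107 ⇒ V=22.0107 continue | (k=4,j=3): S=214.5244, (K−S)⁺=0.0000, hold=4.2962 ⇒ V=4.2962 continue | (k=4,j=4): S=315.9461, (K−S)⁺=0.0000, hold=0.0000 ⇒ V=0.0000 continue  boundary S*=98.9017
step 3: (k=3,j=0): S=81.4959, (K−S)⁺=71.2941, hold=69.3219 ⇒ V=71.2941 exercise | (k=3,j=1): S=120.0251, (K−S)⁺=32.7649, hold=37.9214 ⇒ V=37.9214 continue | (k=3,j=2): S=176.7700, (K−S)⁺=0.0000, hold=13.2403 ⇒ V=13.2403 continue | (k=3,j=3): S=260.3424, (K−S)⁺=0.0000, hold=2.1826 ⇒ V=2.1826 continue  boundary S*=81.4959
step 2: (k=2,j=0): S=98.9017, (K−S)⁺=53.8883, hold=54.3863 ⇒ V=54.3863 continue | (k=2,j=1): S=145.6600, (K−S)⁺=7.1300, hold=25.6082 ⇒ V=25.6082 continue | (k=2,j=2): S=214.5244, (K−S)⁺=0.0000, hold=7.7721 ⇒ V=7.7721 continue  boundary S*=-
step 1: (k=1,j=0): S=120.0251, (K−S)⁺=32.7649, hold=39.8979 ⇒ V=39.8979 continue | (k=1,j=1): S=176.7700, (K−S)⁺=0.0000, hold=16.7331 ⇒ V=16.7331 continue  boundary S*=-
step 0: (k=0,j=0): S=145.6600, (K−S)⁺=7.1300, hold=28.2856 ⇒ V=28.2856 continue  boundary S*=-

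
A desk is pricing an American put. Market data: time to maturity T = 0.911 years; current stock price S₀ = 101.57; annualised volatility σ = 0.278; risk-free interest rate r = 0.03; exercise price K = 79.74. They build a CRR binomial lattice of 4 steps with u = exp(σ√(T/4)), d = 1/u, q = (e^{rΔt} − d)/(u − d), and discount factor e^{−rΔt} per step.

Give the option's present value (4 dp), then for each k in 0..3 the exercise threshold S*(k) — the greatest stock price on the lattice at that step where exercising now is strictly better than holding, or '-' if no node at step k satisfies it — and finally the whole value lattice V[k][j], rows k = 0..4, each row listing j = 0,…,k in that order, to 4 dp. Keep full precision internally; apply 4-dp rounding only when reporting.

Δt=0.22775, u=1.14187, d=0.87575, q=0.49264, disc=e^(-rΔt)=0.99319
k=4 terminal: V=max(K-S,0) → 19.9961 1.8414 0.0000 0.0000 0.0000
k=3: j=0 S=68.2200 intr=11.5200 cont=10.9771 V=11.5200[EX]; j=1 S=88.9503 intr=0.0000 cont=0.9279 V=0.9279[hold]; j=2 S=115.9801 intr=0.0000 cont=0.0000 V=0.0000[hold]; j=3 S=151.2236 intr=0.0000 cont=0.0000 V=0.0000[hold]  S*(3)=68.2200
k=2: j=0 S=77.8986 intr=1.8414 cont=6.2590 V=6.2590[hold]; j=1 S=101.5700 intr=0.0000 cont=0.4676 V=0.4676[hold]; j=2 S=132.4346 intr=0.0000 cont=0.0000 V=0.0000[hold]  S*(2)=-
k=1: j=0 S=88.9503 intr=0.0000 cont=3.3827 V=3.3827[hold]; j=1 S=115.9801 intr=0.0000 cont=0.2356 V=0.2356[hold]  S*(1)=-
k=0: j=0 S=101.5700 intr=0.0000 cont=1.8198 V=1.8198[hold]  S*(0)=-

price = 1.8198
boundary = - - - 68.2200
tree:
1.8198
3.3827 0.2356
6.2590 0.4676 0.0000
11.5200 0.9279 0.0000 0.0000
19.9961 1.8414 0.0000 0.0000 0.0000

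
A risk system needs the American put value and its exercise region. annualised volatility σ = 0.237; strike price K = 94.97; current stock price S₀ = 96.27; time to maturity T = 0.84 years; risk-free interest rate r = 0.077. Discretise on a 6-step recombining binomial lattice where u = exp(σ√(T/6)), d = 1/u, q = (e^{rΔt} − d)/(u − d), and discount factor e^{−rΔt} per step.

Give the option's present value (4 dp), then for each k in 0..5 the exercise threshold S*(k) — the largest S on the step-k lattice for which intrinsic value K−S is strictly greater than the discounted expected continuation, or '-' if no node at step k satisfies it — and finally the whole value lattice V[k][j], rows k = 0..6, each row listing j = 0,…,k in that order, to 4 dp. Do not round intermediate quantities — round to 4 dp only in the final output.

price = 5.3639
boundary = - - 80.6245 73.7827 80.6245 88.1006
tree:
5.3639
8.9481 2.4048
14.3455 4.5095 0.6521
21.1873 8.2147 1.4295 0.0000
27.4484 14.3455 3.1337 0.0000 0.0000
33.1782 21.1873 6.8694 0.0000 0.0000 0.0000
38.4218 27.4484 14.3455 0.0000 0.0000 0.0000 0.0000

Δt=0.14000, u=1.09273, d=0.91514, q=0.53888, disc=e^(-rΔt)=0.98928
k=6 terminal: V=max(K-S,0) → 38.4218 27.4484 14.3455 0.0000 0.0000 0.0000 0.0000
k=5: j=0 S=61.7918 intr=33.1782 cont=32.1599 V=33.1782[EX]; j=1 S=73.7827 intr=21.1873 cont=20.1690 V=21.1873[EX]; j=2 S=88.1006 intr=6.8694 cont=6.5441 V=6.8694[EX]; j=3 S=105.1969 intr=0.0000 cont=0.0000 V=0.0000[hold]; j=4 S=125.6108 intr=0.0000 cont=0.0000 V=0.0000[hold]; j=5 S=149.9862 intr=0.0000 cont=0.0000 V=0.0000[hold]  S*(5)=88.1006
k=4: j=0 S=67.5216 intr=27.4484 cont=26.4301 V=27.4484[EX]; j=1 S=80.6245 intr=14.3455 cont=13.3273 V=14.3455[EX]; j=2 S=96.2700 intr=0.0000 cont=3.1337 V=3.1337[hold]; j=3 S=114.9516 intr=0.0000 cont=0.0000 V=0.0000[hold]; j=4 S=137.2585 intr=0.0000 cont=0.0000 V=0.0000[hold]  S*(4)=80.6245
k=3: j=0 S=73.7827 intr=21.1873 cont=20.1690 V=21.1873[EX]; j=1 S=88.1006 intr=6.8694 cont=8.2147 V=8.2147[hold]; j=2 S=105.1969 intr=0.0000 cont=1.4295 V=1.4295[hold]; j=3 S=125.6108 intr=0.0000 cont=0.0000 V=0.0000[hold]  S*(3)=73.7827
k=2: j=0 S=80.6245 intr=14.3455 cont=14.0444 V=14.3455[EX]; j=1 S=96.2700 intr=0.0000 cont=4.5095 V=4.5095[hold]; j=2 S=114.9516 intr=0.0000 cont=0.6521 V=0.6521[hold]  S*(2)=80.6245
k=1: j=0 S=88.1006 intr=6.8694 cont=8.9481 V=8.9481[hold]; j=1 S=105.1969 intr=0.0000 cont=2.4048 V=2.4048[hold]  S*(1)=-
k=0: j=0 S=96.2700 intr=0.0000 cont=5.3639 V=5.3639[hold]  S*(0)=-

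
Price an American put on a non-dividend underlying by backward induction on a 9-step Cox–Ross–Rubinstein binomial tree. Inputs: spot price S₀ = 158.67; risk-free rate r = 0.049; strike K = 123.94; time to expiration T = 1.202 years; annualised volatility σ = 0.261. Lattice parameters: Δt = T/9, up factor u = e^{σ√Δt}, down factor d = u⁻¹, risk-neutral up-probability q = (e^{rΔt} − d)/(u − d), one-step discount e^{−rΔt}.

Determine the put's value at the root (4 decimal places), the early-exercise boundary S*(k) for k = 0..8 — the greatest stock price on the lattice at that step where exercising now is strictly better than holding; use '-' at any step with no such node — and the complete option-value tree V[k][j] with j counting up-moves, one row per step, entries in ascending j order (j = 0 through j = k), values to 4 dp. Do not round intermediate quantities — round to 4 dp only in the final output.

price = 3.0577
boundary = - - - - - 98.4857 89.5259 98.4857 108.3421
tree:
3.0577
4.9282 1.3037
7.7708 2.2664 0.3975
11.9369 3.8765 0.7519 0.0629
17.7683 6.4997 1.4115 0.1293 0.0000
25.4543 10.6280 2.6254 0.2659 0.0000 0.0000
34.4141 16.8196 4.8288 0.5467 0.0000 0.0000 0.0000
42.5588 25.4543 8.7575 1.1243 0.0000 0.0000 0.0000 0.0000
49.9624 34.4141 15.5979 2.3122 0.0000 0.0000 0.0000 0.0000 0.0000
56.6926 42.5588 25.4543 4.7550 0.0000 0.0000 0.0000 0.0000 0.0000 0.0000

Δt=0.13356, u=1.10008, d=0.90902, q=0.51054, disc=e^(-rΔt)=0.99348
k=9 terminal: V=max(K-S,0) → 56.6926 42.5588 25.4543 4.7550 0.0000 0.0000 0.0000 0.0000 0.0000 0.0000
k=8: j=0 S=73.9776 intr=49.9624 cont=49.1540 V=49.9624[EX]; j=1 S=89.5259 intr=34.4141 cont=33.6057 V=34.4141[EX]; j=2 S=108.3421 intr=15.5979 cont=14.7894 V=15.5979[EX]; j=3 S=131.1131 intr=0.0000 cont=2.3122 V=2.3122[hold]; j=4 S=158.6700 intr=0.0000 cont=0.0000 V=0.0000[hold]; j=5 S=192.0187 intr=0.0000 cont=0.0000 V=0.0000[hold]; j=6 S=232.3765 intr=0.0000 cont=0.0000 V=0.0000[hold]; j=7 S=281.2166 intr=0.0000 cont=0.0000 V=0.0000[hold]; j=8 S=340.3217 intr=0.0000 cont=0.0000 V=0.0000[hold]  S*(8)=108.3421
k=7: j=0 S=81.3812 intr=42.5588 cont=41.7503 V=42.5588[EX]; j=1 S=98.4857 intr=25.4543 cont=24.6459 V=25.4543[EX]; j=2 S=119.1850 intr=4.7550 cont=8.7575 V=8.7575[hold]; j=3 S=144.2349 intr=0.0000 cont=1.1243 V=1.1243[hold]; j=4 S=174.5497 intr=0.0000 cont=0.0000 V=0.0000[hold]; j=5 S=211.2360 intr=0.0000 cont=0.0000 V=0.0000[hold]; j=6 S=255.6328 intr=0.0000 cont=0.0000 V=0.0000[hold]; j=7 S=309.3608 intr=0.0000 cont=0.0000 V=0.0000[hold]  S*(7)=98.4857
k=6: j=0 S=89.5259 intr=34.4141 cont=33.6057 V=34.4141[EX]; j=1 S=108.3421 intr=15.5979 cont=16.8196 V=16.8196[hold]; j=2 S=131.1131 intr=0.0000 cont=4.8288 V=4.8288[hold]; j=3 S=158.6700 intr=0.0000 cont=0.5467 V=0.5467[hold]; j=4 S=192.0187 intr=0.0000 cont=0.0000 V=0.0000[hold]; j=5 S=232.3765 intr=0.0000 cont=0.0000 V=0.0000[hold]; j=6 S=281.2166 intr=0.0000 cont=0.0000 V=0.0000[hold]  S*(6)=89.5259
k=5: j=0 S=98.4857 intr=25.4543 cont=25.2655 V=25.4543[EX]; j=1 S=119.1850 intr=4.7550 cont=10.6280 V=10.6280[hold]; j=2 S=144.2349 intr=0.0000 cont=2.6254 V=2.6254[hold]; j=3 S=174.5497 intr=0.0000 cont=0.2659 V=0.2659[hold]; j=4 S=211.2360 intr=0.0000 cont=0.0000 V=0.0000[hold]; j=5 S=255.6328 intr=0.0000 cont=0.0000 V=0.0000[hold]  S*(5)=98.4857
k=4: j=0 S=108.3421 intr=15.5979 cont=17.7683 V=17.7683[hold]; j=1 S=131.1131 intr=0.0000 cont=6.4997 V=6.4997[hold]; j=2 S=158.6700 intr=0.0000 cont=1.4115 V=1.4115[hold]; j=3 S=192.0187 intr=0.0000 cont=0.1293 V=0.1293[hold]; j=4 S=232.3765 intr=0.0000 cont=0.0000 V=0.0000[hold]  S*(4)=-
k=3: j=0 S=119.1850 intr=4.7550 cont=11.9369 V=11.9369[hold]; j=1 S=144.2349 intr=0.0000 cont=3.8765 V=3.8765[hold]; j=2 S=174.5497 intr=0.0000 cont=0.7519 V=0.7519[hold]; j=3 S=211.2360 intr=0.0000 cont=0.0629 V=0.0629[hold]  S*(3)=-
k=2: j=0 S=131.1131 intr=0.0000 cont=7.7708 V=7.7708[hold]; j=1 S=158.6700 intr=0.0000 cont=2.2664 V=2.2664[hold]; j=2 S=192.0187 intr=0.0000 cont=0.3975 V=0.3975[hold]  S*(2)=-
k=1: j=0 S=144.2349 intr=0.0000 cont=4.9282 V=4.9282[hold]; j=1 S=174.5497 intr=0.0000 cont=1.3037 V=1.3037[hold]  S*(1)=-
k=0: j=0 S=158.6700 intr=0.0000 cont=3.0577 V=3.0577[hold]  S*(0)=-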